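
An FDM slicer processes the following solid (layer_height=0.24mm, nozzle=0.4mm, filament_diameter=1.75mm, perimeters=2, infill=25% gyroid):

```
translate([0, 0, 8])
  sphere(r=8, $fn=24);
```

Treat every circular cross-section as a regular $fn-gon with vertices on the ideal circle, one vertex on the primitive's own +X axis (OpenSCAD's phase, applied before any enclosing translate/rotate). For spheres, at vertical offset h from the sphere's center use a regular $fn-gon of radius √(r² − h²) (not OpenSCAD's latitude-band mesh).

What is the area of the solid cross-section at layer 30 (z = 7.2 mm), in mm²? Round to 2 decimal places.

At z = 7.2 mm: the r=8 sphere slices to a regular 24-gon of circumradius 7.960 (√(r²−h²) with h=0.8 from center) (area = (24/2)·7.960²·sin(360°/24) = 196.79 mm²). Overall, the cross-section is a single solid region. Net area = 196.79 mm².

196.79 mm²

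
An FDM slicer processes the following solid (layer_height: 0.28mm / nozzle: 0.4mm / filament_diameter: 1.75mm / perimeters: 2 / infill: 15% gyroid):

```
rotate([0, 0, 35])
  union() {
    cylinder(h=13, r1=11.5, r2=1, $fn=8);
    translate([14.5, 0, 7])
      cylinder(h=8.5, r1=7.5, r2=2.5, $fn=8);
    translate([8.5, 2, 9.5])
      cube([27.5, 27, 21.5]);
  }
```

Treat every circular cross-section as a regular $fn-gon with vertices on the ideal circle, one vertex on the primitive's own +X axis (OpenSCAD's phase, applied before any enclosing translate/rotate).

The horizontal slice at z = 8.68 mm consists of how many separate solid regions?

2

At z = 8.68 mm: the cone (r1=11.5→r2=1) has section circumradius 4.489 here — a regular 8-gon; the cone at (14.5, 0) contributes a regular 8-gon of circumradius 6.512 (interpolated between r1=7.5 and r2=2.5 at t=0.198); the cube at (8.5, 2) does not reach this height (z outside [9.5, 31]); Taking the union: the 2 present regions are separate (no shared area or edge), so areas and boundary lengths simply add and each stays a separate island — 2 connected regions; (rotated 35° about Z; rotation is an isometry so areas/perimeters/island counts are preserved). The result has 2 disconnected regions.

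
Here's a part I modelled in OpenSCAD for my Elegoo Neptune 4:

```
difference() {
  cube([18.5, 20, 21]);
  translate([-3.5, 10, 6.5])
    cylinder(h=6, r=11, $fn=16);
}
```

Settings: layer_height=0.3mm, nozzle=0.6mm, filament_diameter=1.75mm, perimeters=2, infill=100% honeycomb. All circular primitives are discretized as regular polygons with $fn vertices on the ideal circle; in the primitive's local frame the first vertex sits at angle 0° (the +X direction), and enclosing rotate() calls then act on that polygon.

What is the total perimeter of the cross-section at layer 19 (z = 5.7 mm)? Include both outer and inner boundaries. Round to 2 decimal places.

77.00 mm

At z = 5.7 mm: the cube (footprint 18.5×20) is included at this height (perimeter 77.00 mm); the cylinder at (-3.5, 10) is absent (z outside [6.5, 12.5]); After the difference (first − rest): none of the subtracted shapes is present at this height, so the 18.5×20 cube is unchanged — boundary = 77.00 mm. Overall, the cross-section is a single solid region. Total boundary length (outer) = 77.00 mm.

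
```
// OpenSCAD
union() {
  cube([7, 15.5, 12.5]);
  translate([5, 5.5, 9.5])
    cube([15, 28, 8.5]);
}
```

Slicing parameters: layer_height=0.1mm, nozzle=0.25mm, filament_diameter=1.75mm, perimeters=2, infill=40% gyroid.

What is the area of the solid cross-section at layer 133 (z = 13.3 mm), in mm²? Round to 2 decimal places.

420.00 mm²

At z = 13.3 mm: the cube does not reach this height (z outside [0, 12.5]); the 15×28 cube at (5, 5.5) contributes its full rectangle (area 420.00 mm²); Combining (union): only the 15×28 cube at (5, 5.5) is present, so the union is just that shape — area = 420.00 mm². Overall, the cross-section is a single solid region. Net area = 420.00 mm².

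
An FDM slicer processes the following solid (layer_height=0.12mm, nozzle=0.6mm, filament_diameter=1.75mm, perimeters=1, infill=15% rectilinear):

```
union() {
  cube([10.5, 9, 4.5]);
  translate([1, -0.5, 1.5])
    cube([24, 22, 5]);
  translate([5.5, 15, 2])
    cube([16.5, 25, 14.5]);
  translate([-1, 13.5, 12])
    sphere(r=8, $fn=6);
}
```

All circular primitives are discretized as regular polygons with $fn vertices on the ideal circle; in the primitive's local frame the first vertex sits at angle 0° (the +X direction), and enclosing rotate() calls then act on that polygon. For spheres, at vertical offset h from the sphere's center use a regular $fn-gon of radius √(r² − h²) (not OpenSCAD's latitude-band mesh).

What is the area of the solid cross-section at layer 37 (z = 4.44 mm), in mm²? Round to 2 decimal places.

At z = 4.44 mm: the 10.5×9 cube contributes its full rectangle (area 94.50 mm²); the cube at (1, -0.5) (footprint 24×22) is included at this height (area 528.00 mm²); the cube at (5.5, 15) (footprint 16.5×25) is included at this height (area 412.50 mm²); the r=8 sphere at (-1, 13.5) contributes a regular 6-gon of circumradius √(8²−7.56²) = 2.617 (area = (6/2)·2.617²·sin(360°/6) = 17.79 mm²); Combining (union): the regions partially overlap — summed areas 1052.79 mm² minus the doubly-counted overlap 193.41 mm² gives 859.38 mm² — area = 859.38 mm². Overall, the cross-section is a single solid region. Net area = 859.38 mm².

859.38 mm²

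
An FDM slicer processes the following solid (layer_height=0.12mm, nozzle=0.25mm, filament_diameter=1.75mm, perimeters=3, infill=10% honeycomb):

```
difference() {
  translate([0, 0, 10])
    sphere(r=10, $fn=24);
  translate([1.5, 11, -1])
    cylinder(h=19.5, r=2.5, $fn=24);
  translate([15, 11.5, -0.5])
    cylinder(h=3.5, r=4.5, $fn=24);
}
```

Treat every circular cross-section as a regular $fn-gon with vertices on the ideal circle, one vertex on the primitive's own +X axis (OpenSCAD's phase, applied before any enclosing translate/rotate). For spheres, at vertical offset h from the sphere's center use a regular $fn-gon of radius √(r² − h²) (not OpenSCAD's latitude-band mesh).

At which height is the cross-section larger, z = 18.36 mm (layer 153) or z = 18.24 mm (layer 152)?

Layer 153 (z = 18.36): the r=10 sphere contributes a regular 24-gon of circumradius √(10²−8.36²) = 5.487 (area = (24/2)·5.487²·sin(360°/24) = 93.52 mm²); the r=2.5 cylinder at (1.5, 11) gives a regular 24-gon of circumradius 2.5 (constant along its height) (area = (24/2)·2.500²·sin(360°/24) = 19.41 mm²); the cylinder at (15, 11.5) is absent (z outside [-0.5, 3]); Subtracting the remaining from the first: starting from the r=10 sphere (93.52 mm²), the r=2.5 cylinder at (1.5, 11) misses the remaining region (no effect) — area = 93.52 mm². So its area = 93.52 mm². Layer 152 (z = 18.24): the sphere: section is a regular 24-gon, circumradius = √(r²−h²) = √(10²−8.24²) = 5.666 (area = (24/2)·5.666²·sin(360°/24) = 99.70 mm²); the cylinder at (1.5, 11): section is a regular 24-gon, circumradius r=2.5 (area = (24/2)·2.500²·sin(360°/24) = 19.41 mm²); the cylinder at (15, 11.5) does not reach this height (z outside [-0.5, 3]); After the difference (first − rest): starting from the r=10 sphere (99.70 mm²), the r=2.5 cylinder at (1.5, 11) misses the remaining region (no effect) — area = 99.70 mm². So its area = 99.70 mm². Layer 152 is larger (99.70 vs 93.52 mm²).

layer 152 (z = 18.24 mm)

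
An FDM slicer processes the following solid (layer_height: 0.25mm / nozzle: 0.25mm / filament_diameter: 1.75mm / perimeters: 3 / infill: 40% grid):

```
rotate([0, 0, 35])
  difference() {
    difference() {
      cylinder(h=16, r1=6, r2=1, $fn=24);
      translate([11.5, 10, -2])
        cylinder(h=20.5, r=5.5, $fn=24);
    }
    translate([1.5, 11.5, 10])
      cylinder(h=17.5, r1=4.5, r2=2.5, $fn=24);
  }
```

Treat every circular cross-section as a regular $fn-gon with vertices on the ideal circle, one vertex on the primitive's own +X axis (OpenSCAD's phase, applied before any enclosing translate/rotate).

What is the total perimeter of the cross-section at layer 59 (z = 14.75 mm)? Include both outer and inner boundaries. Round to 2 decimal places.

At z = 14.75 mm: the cone (r1=6→r2=1) has section circumradius 1.391 here — a regular 24-gon (perimeter = 2·24·1.391·sin(180°/24) = 8.71 mm); the cylinder at (11.5, 10): section is a regular 24-gon, circumradius r=5.5 (perimeter = 2·24·5.500·sin(180°/24) = 34.46 mm); Taking the first minus the rest: starting from the cone, the r=5.5 cylinder at (11.5, 10) misses the remaining region (no effect) — boundary = 8.71 mm; the cone at (1.5, 11.5) (r1=4.5→r2=2.5) has section circumradius 3.957 here — a regular 24-gon (perimeter = 2·24·3.957·sin(180°/24) = 24.79 mm); Taking the first minus the rest: starting from that combined region, the cone at (1.5, 11.5) misses the remaining region (no effect) — boundary = 8.71 mm; (rotated 35° about Z; rotation is an isometry so areas/perimeters/island counts are preserved). Overall, the cross-section is a single solid region. Total boundary length (outer) = 8.71 mm.

8.71 mm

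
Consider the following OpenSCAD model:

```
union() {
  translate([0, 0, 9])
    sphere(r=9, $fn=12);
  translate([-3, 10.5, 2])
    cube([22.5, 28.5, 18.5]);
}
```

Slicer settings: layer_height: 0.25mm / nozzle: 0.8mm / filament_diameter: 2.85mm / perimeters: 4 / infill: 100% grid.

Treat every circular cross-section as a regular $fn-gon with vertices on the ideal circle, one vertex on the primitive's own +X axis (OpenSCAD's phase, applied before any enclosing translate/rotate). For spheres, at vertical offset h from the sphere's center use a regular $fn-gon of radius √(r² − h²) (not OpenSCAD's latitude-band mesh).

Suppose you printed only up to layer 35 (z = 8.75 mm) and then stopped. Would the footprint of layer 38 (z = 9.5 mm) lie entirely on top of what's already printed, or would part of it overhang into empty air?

Compare the two slices. At z = 8.75: the sphere: section is a regular 12-gon, circumradius = √(r²−h²) = √(9²−0.25²) = 8.997 (area = (12/2)·8.997²·sin(360°/12) = 242.81 mm²); the 22.5×28.5 cube at (-3, 10.5) contributes its full rectangle (area 641.25 mm²); Taking the union: the 2 present regions are separate (no shared area or edge), so areas and boundary lengths simply add and each stays a separate island — area = 884.06 mm². At z = 9.5: the r=9 sphere slices to a regular 12-gon of circumradius 8.986 (√(r²−h²) with h=0.5 from center) (area = (12/2)·8.986²·sin(360°/12) = 242.25 mm²); the cube at (-3, 10.5) (footprint 22.5×28.5) is included at this height (area 641.25 mm²); Merging all regions: the 2 present regions are separate (no shared area or edge), so areas and boundary lengths simply add and each stays a separate island — area = 883.50 mm². Checking containment: the cross-section at z = 9.5 is a subset of the cross-section at z = 8.75.

entirely on top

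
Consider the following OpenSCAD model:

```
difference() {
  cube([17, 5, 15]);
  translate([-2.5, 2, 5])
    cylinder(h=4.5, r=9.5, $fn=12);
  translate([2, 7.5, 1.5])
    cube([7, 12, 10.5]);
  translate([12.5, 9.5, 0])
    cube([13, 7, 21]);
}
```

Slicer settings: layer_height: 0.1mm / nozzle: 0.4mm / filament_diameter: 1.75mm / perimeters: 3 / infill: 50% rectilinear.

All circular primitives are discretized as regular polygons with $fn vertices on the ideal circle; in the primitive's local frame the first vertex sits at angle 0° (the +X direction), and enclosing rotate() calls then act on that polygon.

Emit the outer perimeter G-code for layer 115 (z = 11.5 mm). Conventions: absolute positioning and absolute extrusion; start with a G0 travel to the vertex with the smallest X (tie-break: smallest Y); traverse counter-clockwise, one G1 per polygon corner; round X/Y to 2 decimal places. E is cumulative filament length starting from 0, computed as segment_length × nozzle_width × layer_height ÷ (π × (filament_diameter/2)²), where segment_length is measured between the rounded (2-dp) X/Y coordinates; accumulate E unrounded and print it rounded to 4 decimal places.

At z = 11.5 mm: the cube is present — its section is the full 17×5 rectangle; the cylinder at (-2.5, 2) is absent (z outside [5, 9.5]); the cube at (2, 7.5) (footprint 7×12) is included at this height; the 13×7 cube at (12.5, 9.5) contributes its full rectangle; Taking the first minus the rest: starting from the 17×5 cube, the 7×12 cube at (2, 7.5) misses the remaining region (no effect); the 13×7 cube at (12.5, 9.5) misses the remaining region (no effect) — 1 connected region. The outline is a single polygon with 4 vertices. Extrusion per mm of travel: 0.4 × 0.1 / (π × 0.875²) = 0.016630. Accumulating E over each segment gives final E = 0.7317.

G0 X0.00 Y0.00 Z11.50
G1 X17.00 Y0.00 E0.2827
G1 X17.00 Y5.00 E0.3659
G1 X0.00 Y5.00 E0.6486
G1 X0.00 Y0.00 E0.7317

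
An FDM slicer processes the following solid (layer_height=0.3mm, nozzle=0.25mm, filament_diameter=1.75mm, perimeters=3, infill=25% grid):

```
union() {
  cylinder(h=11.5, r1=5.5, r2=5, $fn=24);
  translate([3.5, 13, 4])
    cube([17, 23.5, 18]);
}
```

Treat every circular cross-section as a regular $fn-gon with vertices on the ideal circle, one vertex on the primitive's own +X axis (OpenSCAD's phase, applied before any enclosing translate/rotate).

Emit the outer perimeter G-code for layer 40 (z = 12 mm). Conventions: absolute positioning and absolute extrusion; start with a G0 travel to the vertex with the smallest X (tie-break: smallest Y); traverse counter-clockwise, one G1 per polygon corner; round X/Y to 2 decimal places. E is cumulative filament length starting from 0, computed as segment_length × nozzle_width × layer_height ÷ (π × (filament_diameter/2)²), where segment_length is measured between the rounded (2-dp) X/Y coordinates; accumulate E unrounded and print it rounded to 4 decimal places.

At z = 12 mm: the cone does not reach this height (z outside [0, 11.5]); the 17×23.5 cube at (3.5, 13) contributes its full rectangle; Merging all regions: only the 17×23.5 cube at (3.5, 13) is present, so the union is just that shape — 1 connected region. The outline is a single polygon with 4 vertices. Extrusion per mm of travel: 0.25 × 0.3 / (π × 0.875²) = 0.031181. Accumulating E over each segment gives final E = 2.5257.

G0 X3.50 Y13.00 Z12.00
G1 X20.50 Y13.00 E0.5301
G1 X20.50 Y36.50 E1.2628
G1 X3.50 Y36.50 E1.7929
G1 X3.50 Y13.00 E2.5257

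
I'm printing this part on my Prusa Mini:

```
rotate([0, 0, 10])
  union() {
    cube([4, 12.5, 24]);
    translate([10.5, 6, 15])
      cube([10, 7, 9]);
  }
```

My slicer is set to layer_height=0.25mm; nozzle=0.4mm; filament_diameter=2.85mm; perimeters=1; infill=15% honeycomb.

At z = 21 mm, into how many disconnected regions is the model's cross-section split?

2

At z = 21 mm: the 4×12.5 cube contributes its full rectangle; the cube at (10.5, 6) is present — its section is the full 10×7 rectangle; Combining (union): the 2 present regions are separate (no shared area or edge), so areas and boundary lengths simply add and each stays a separate island — 2 connected regions; (rotated 10° about Z; rotation is an isometry so areas/perimeters/island counts are preserved). The result has 2 disconnected regions.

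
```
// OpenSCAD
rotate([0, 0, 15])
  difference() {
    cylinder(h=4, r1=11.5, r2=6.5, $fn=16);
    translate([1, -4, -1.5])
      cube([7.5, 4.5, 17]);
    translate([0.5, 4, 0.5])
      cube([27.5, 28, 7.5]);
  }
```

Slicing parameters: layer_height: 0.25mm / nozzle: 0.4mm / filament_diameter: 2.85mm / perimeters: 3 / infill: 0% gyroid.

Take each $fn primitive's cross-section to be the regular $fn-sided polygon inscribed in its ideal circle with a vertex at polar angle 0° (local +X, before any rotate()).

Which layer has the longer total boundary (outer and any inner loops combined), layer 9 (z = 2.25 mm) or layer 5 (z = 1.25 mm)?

layer 5 (z = 1.25 mm)

Layer 9 (z = 2.25): the cone: at t=0.562 of its height the radius interpolates to r₁+(r₂−r₁)t = 8.688, giving a regular 16-gon of that circumradius (perimeter = 2·16·8.688·sin(180°/16) = 54.24 mm); the cube at (1, -4) (footprint 7.5×4.5) is included at this height (perimeter 24.00 mm); the cube at (0.5, 4) is present — its section is the full 27.5×28 rectangle (perimeter 111.00 mm); Taking the first minus the rest: starting from the cone, the 7.5×4.5 cube at (1, -4) partially overlaps it — only the 32.71 mm² overlap (of its 33.75 mm²) is removed, clipping the outline; the 27.5×28 cube at (0.5, 4) partially overlaps it — only the 22.39 mm² overlap (of its 770.00 mm²) is removed, clipping the outline — boundary = 73.83 mm; (whole slice rotated 15° about Z — lengths, areas and connectivity unchanged). So its perimeter = 73.83 mm. Layer 5 (z = 1.25): the cone contributes a regular 16-gon of circumradius 9.938 (interpolated between r1=11.5 and r2=6.5 at t=0.312) (perimeter = 2·16·9.938·sin(180°/16) = 62.04 mm); the cube at (1, -4) (footprint 7.5×4.5) is included at this height (perimeter 24.00 mm); the cube at (0.5, 4) (footprint 27.5×28) is included at this height (perimeter 111.00 mm); After the difference (first − rest): starting from the cone, the 7.5×4.5 cube at (1, -4) lies wholly inside it (removes its full 33.75 mm² and its 24.00 mm outline becomes a hole wall); the 27.5×28 cube at (0.5, 4) partially overlaps it — only the 34.49 mm² overlap (of its 770.00 mm²) is removed, clipping the outline — boundary (outer + 1 inner loop) = 89.54 mm; (whole slice rotated 15° about Z — lengths, areas and connectivity unchanged). So its perimeter = 89.54 mm. Layer 5 is larger (89.54 vs 73.83 mm).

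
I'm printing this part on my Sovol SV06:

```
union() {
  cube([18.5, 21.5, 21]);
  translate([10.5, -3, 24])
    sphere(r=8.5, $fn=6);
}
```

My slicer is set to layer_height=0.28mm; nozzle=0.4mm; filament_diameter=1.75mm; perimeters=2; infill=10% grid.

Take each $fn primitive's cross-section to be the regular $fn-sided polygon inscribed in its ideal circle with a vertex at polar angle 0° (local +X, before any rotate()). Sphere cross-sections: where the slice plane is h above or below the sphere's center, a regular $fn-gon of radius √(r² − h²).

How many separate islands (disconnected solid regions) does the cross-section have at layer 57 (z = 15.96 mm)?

2

At z = 15.96 mm: the cube (footprint 18.5×21.5) is included at this height; the sphere at (10.5, -3): section is a regular 6-gon, circumradius = √(r²−h²) = √(8.5²−8.04²) = 2.758; Combining (union): the 2 present regions are separate (no shared area or edge), so areas and boundary lengths simply add and each stays a separate island — 2 connected regions. Overall, the cross-section has 2 separate islands. Island count = 2.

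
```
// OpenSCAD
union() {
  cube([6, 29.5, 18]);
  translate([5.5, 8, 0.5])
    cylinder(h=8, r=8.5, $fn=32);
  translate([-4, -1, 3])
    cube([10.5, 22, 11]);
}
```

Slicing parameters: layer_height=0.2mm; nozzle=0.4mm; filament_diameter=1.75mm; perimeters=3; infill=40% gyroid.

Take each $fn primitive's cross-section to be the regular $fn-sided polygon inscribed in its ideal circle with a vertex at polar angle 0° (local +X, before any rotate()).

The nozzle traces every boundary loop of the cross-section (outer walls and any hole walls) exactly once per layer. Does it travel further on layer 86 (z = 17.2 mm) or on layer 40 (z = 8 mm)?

layer 40 (z = 8 mm)

Layer 86 (z = 17.2): the cube (footprint 6×29.5) is included at this height (perimeter 71.00 mm); the cylinder at (5.5, 8) does not reach this height (z outside [0.5, 8.5]); the cube at (-4, -1) is not intersected at this z (z outside [3, 14]); Combining (union): only the 6×29.5 cube is present, so the union is just that shape — boundary = 71.00 mm. So its perimeter = 71.00 mm. Layer 40 (z = 8): the 6×29.5 cube contributes its full rectangle (perimeter 71.00 mm); the r=8.5 cylinder at (5.5, 8) gives a regular 32-gon of circumradius 8.5 (constant along its height) (perimeter = 2·32·8.500·sin(180°/32) = 53.32 mm); the cube at (-4, -1) (footprint 10.5×22) is included at this height (perimeter 65.00 mm); Merging all regions: the regions partially overlap (shared area 255.66 mm²), so the edge portions inside another operand are dropped and the merged outline is re-measured after clipping — boundary = 89.85 mm. So its perimeter = 89.85 mm. Layer 40 is larger (89.85 vs 71.00 mm).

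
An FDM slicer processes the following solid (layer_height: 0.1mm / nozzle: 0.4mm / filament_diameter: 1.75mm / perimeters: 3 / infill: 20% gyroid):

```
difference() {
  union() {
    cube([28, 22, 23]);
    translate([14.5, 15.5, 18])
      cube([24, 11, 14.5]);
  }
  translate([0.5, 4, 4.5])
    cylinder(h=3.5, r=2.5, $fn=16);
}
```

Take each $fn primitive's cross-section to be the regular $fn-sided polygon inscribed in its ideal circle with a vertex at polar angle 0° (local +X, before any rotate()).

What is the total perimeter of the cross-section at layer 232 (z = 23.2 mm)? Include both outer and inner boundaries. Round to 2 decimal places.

At z = 23.2 mm: the cube is absent (z outside [0, 23]); the cube at (14.5, 15.5) is present — its section is the full 24×11 rectangle (perimeter 70.00 mm); Combining (union): only the 24×11 cube at (14.5, 15.5) is present, so the union is just that shape — boundary = 70.00 mm; the cylinder at (0.5, 4) is not intersected at this z (z outside [4.5, 8]); Subtracting the remaining from the first: none of the subtracted shapes is present at this height, so that combined region is unchanged — boundary = 70.00 mm. Overall, the cross-section is a single solid region. Total boundary length (outer) = 70.00 mm.

70.00 mm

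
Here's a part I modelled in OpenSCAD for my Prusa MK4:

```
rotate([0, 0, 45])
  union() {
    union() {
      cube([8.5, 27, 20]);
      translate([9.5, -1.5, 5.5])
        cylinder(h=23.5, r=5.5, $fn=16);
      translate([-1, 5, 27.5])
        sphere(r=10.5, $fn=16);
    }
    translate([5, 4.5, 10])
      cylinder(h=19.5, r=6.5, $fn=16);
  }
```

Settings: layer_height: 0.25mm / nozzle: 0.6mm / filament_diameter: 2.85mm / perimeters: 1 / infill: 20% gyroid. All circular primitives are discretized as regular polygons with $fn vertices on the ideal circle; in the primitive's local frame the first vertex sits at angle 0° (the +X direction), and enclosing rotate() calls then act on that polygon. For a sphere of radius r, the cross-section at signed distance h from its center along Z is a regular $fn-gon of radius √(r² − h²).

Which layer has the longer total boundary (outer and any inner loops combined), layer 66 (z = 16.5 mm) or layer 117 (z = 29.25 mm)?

layer 66 (z = 16.5 mm)

Layer 66 (z = 16.5): the cube (footprint 8.5×27) is included at this height (perimeter 71.00 mm); the r=5.5 cylinder at (9.5, -1.5) contributes a regular 16-gon of circumradius 5.5 (perimeter = 2·16·5.500·sin(180°/16) = 34.34 mm); the sphere at (-1, 5) does not reach this height (|z−center|=11.000 > r=10.5); Merging all regions: the regions partially overlap (shared area 11.23 mm²), so the edge portions inside another operand are dropped and the merged outline is re-measured after clipping — boundary = 91.30 mm; the cylinder at (5, 4.5): section is a regular 16-gon, circumradius r=6.5 (perimeter = 2·16·6.500·sin(180°/16) = 40.58 mm); Combining (union): the regions partially overlap (shared area 104.25 mm²), so the edge portions inside another operand are dropped and the merged outline is re-measured after clipping — boundary = 88.79 mm; (whole slice rotated 45° about Z — lengths, areas and connectivity unchanged). So its perimeter = 88.79 mm. Layer 117 (z = 29.25): the cube is not intersected at this z (z outside [0, 20]); the cylinder at (9.5, -1.5) is absent (z outside [5.5, 29]); the r=10.5 sphere at (-1, 5) contributes a regular 16-gon of circumradius √(10.5²−1.75²) = 10.353 (perimeter = 2·16·10.353·sin(180°/16) = 64.63 mm); Merging all regions: only the r=10.5 sphere at (-1, 5) is present, so the union is just that shape — boundary = 64.63 mm; the cylinder at (5, 4.5): section is a regular 16-gon, circumradius r=6.5 (perimeter = 2·16·6.500·sin(180°/16) = 40.58 mm); Taking the union: the regions partially overlap (shared area 108.84 mm²), so the edge portions inside another operand are dropped and the merged outline is re-measured after clipping — boundary = 67.38 mm; (whole slice rotated 45° about Z — lengths, areas and connectivity unchanged). So its perimeter = 67.38 mm. Layer 66 is larger (88.79 vs 67.38 mm).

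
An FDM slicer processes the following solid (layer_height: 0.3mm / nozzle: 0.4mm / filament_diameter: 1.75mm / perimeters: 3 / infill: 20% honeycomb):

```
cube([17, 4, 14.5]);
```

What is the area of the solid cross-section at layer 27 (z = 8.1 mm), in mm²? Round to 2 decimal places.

At z = 8.1 mm: the 17×4 cube contributes its full rectangle (area 68.00 mm²). Overall, the cross-section is a single solid region. Net area = 68.00 mm².

68.00 mm²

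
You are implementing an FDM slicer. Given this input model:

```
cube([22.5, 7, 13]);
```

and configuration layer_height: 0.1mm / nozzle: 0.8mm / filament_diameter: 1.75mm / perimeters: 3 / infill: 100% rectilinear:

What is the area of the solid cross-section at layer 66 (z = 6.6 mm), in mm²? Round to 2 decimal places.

157.50 mm²

At z = 6.6 mm: the 22.5×7 cube contributes its full rectangle (area 157.50 mm²). Overall, the cross-section is a single solid region. Net area = 157.50 mm².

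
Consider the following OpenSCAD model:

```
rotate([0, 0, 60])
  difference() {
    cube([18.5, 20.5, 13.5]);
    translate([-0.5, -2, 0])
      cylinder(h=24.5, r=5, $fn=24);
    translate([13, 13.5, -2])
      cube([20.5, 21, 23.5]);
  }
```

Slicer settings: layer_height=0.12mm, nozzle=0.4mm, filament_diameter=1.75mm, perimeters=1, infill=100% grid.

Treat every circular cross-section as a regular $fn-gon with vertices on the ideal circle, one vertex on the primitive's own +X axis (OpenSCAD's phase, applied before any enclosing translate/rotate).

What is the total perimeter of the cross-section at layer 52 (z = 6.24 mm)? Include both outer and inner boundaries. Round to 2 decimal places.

76.29 mm

At z = 6.24 mm: the 18.5×20.5 cube contributes its full rectangle (perimeter 78.00 mm); the r=5 cylinder at (-0.5, -2) contributes a regular 24-gon of circumradius 5 (perimeter = 2·24·5.000·sin(180°/24) = 31.33 mm); the 20.5×21 cube at (13, 13.5) contributes its full rectangle (perimeter 83.00 mm); After the difference (first − rest): starting from the 18.5×20.5 cube, the r=5 cylinder at (-0.5, -2) partially overlaps it — only the 8.26 mm² overlap (of its 77.65 mm²) is removed, clipping the outline; the 20.5×21 cube at (13, 13.5) partially overlaps it — only the 38.50 mm² overlap (of its 430.50 mm²) is removed, clipping the outline — boundary = 76.29 mm; (rotated 60° about Z; rotation is an isometry so areas/perimeters/island counts are preserved). Overall, the cross-section is a single solid region. Total boundary length (outer) = 76.29 mm.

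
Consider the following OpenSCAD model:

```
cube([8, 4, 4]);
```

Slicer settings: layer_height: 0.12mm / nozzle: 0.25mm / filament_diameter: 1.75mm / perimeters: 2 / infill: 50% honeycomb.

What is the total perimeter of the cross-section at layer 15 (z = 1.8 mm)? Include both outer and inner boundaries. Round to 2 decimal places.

24.00 mm

At z = 1.8 mm: the cube (footprint 8×4) is included at this height (perimeter 24.00 mm). Overall, the cross-section is a single solid region. Total boundary length (outer) = 24.00 mm.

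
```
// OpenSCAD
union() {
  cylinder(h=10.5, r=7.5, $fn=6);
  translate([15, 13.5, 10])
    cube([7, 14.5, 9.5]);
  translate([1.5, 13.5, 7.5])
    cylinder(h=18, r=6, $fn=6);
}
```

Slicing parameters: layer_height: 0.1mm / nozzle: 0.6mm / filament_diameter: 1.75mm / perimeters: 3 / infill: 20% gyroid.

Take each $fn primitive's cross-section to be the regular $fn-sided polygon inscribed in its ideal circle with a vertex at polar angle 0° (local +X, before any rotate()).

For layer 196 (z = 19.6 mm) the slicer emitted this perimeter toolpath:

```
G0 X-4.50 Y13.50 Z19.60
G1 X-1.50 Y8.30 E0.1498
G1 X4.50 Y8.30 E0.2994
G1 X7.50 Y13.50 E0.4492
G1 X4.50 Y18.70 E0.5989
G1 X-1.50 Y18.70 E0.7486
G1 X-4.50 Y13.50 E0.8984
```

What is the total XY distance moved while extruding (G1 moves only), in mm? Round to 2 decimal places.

Sum the Euclidean lengths of each G1 segment: total = 36.01 mm.

36.01 mm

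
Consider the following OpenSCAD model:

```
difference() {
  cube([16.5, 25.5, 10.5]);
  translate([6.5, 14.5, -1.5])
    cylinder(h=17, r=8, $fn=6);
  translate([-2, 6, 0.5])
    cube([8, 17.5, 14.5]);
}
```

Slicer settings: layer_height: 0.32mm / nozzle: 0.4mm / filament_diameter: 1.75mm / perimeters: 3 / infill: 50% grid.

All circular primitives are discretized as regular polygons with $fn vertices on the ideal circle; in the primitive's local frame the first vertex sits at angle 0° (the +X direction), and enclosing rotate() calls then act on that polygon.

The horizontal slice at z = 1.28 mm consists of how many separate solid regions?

1

At z = 1.28 mm: the cube (footprint 16.5×25.5) is included at this height; the r=8 cylinder at (6.5, 14.5) contributes a regular 6-gon of circumradius 8; the 8×17.5 cube at (-2, 6) contributes its full rectangle; Taking the first minus the rest: starting from the 16.5×25.5 cube, the r=8 cylinder at (6.5, 14.5) partially overlaps it — only the 162.38 mm² overlap (of its 166.28 mm²) is removed, clipping the outline; the 8×17.5 cube at (-2, 6) partially overlaps it — only the 32.69 mm² overlap (of its 140.00 mm²) is removed, clipping the outline — 1 connected region. The result has 1 disconnected region.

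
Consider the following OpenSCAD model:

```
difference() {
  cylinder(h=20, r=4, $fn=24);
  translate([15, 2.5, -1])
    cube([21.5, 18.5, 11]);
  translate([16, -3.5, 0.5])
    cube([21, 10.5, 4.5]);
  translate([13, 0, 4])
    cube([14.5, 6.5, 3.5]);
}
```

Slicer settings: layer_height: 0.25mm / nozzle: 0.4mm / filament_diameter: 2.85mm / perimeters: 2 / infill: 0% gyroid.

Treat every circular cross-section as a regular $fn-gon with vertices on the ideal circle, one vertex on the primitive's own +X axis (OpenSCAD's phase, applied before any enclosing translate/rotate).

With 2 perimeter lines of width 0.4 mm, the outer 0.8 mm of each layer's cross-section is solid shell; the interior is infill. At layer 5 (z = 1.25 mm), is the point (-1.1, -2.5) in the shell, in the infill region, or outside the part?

At z = 1.25 mm: the cylinder: section is a regular 24-gon, circumradius r=4; the 21.5×18.5 cube at (15, 2.5) contributes its full rectangle; the cube at (16, -3.5) (footprint 21×10.5) is included at this height; the cube at (13, 0) is not intersected at this z (z outside [4, 7.5]); Taking the first minus the rest: starting from the r=4 cylinder, the 21.5×18.5 cube at (15, 2.5) misses the remaining region (no effect); the 21×10.5 cube at (16, -3.5) misses the remaining region (no effect) — 1 connected region. Overall, the cross-section is a single solid region. The nearest boundary edge runs (-1.04, -3.86)→(-2.00, -3.46); distance from the point to it = 1.24 mm. The point is inside the cross-section and 1.24 mm from the nearest boundary — more than the 0.8 mm shell width (2 × 0.4), so it's in the infill interior.

infill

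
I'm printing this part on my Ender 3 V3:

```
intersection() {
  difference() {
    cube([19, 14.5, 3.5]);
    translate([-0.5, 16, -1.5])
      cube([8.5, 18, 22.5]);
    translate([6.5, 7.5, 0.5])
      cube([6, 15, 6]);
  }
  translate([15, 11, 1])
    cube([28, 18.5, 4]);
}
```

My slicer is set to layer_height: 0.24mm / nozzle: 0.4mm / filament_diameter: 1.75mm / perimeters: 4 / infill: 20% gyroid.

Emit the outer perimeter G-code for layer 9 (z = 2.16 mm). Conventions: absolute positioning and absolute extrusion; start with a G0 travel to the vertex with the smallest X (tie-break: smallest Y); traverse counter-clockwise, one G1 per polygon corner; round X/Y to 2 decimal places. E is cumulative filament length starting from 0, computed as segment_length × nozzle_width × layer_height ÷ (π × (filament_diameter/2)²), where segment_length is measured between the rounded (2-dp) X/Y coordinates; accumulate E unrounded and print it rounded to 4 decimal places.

At z = 2.16 mm: the 19×14.5 cube contributes its full rectangle; the cube at (-0.5, 16) (footprint 8.5×18) is included at this height; the cube at (6.5, 7.5) is present — its section is the full 6×15 rectangle; Taking the first minus the rest: starting from the 19×14.5 cube, the 8.5×18 cube at (-0.5, 16) misses the remaining region (no effect); the 6×15 cube at (6.5, 7.5) partially overlaps it — only the 42.00 mm² overlap (of its 90.00 mm²) is removed, clipping the outline — 1 connected region; the 28×18.5 cube at (15, 11) contributes its full rectangle; Keeping only the common overlap: the 28×18.5 cube at (15, 11) partially overlaps that combined region; clipping to the common part keeps 14.00 mm² — 1 connected region. The outline is a single polygon with 4 vertices. Extrusion per mm of travel: 0.4 × 0.24 / (π × 0.875²) = 0.039912. Accumulating E over each segment gives final E = 0.5987.

G0 X15.00 Y11.00 Z2.16
G1 X19.00 Y11.00 E0.1596
G1 X19.00 Y14.50 E0.2993
G1 X15.00 Y14.50 E0.4590
G1 X15.00 Y11.00 E0.5987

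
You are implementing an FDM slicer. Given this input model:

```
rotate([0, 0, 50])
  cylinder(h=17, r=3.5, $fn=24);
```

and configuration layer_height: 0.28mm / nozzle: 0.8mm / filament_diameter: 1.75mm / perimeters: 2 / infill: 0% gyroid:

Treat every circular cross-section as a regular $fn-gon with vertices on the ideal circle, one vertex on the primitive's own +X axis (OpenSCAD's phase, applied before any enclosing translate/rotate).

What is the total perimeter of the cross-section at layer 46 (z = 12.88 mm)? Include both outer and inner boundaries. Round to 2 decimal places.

At z = 12.88 mm: the r=3.5 cylinder gives a regular 24-gon of circumradius 3.5 (constant along its height) (perimeter = 2·24·3.500·sin(180°/24) = 21.93 mm); (whole slice rotated 50° about Z — lengths, areas and connectivity unchanged). Overall, the cross-section is a single solid region. Total boundary length (outer) = 21.93 mm.

21.93 mm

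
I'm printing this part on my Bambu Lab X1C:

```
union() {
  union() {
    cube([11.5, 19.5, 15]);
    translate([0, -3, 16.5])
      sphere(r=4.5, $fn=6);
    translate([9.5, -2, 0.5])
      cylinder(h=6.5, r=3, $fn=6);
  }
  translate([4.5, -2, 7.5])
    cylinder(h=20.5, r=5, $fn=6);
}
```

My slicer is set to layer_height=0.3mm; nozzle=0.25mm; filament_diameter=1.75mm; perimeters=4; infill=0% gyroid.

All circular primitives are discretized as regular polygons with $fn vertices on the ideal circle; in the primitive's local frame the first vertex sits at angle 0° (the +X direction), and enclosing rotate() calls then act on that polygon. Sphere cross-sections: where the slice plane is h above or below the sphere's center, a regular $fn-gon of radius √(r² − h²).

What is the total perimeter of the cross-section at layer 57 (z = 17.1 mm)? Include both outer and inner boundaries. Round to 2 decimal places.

38.53 mm

At z = 17.1 mm: the cube does not reach this height (z outside [0, 15]); the r=4.5 sphere at (0, -3) contributes a regular 6-gon of circumradius √(4.5²−0.6²) = 4.460 (perimeter = 2·6·4.460·sin(180°/6) = 26.76 mm); the cylinder at (9.5, -2) is not intersected at this z (z outside [0.5, 7]); Taking the union: only the r=4.5 sphere at (0, -3) is present, so the union is just that shape — boundary = 26.76 mm; the cylinder at (4.5, -2): section is a regular 6-gon, circumradius r=5 (perimeter = 2·6·5.000·sin(180°/6) = 30.00 mm); Taking the union: the regions partially overlap (shared area 20.39 mm²), so the edge portions inside another operand are dropped and the merged outline is re-measured after clipping — boundary = 38.53 mm. Overall, the cross-section is a single solid region. Total boundary length (outer) = 38.53 mm.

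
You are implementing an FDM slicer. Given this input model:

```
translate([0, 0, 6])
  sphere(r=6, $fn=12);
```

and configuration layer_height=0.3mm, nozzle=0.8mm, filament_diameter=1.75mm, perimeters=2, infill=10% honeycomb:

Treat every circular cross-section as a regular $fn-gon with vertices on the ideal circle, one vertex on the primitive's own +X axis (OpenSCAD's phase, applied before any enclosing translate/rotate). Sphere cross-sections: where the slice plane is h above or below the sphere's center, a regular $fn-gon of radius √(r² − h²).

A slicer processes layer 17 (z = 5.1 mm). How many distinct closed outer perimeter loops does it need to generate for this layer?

1

At z = 5.1 mm: the sphere: section is a regular 12-gon, circumradius = √(r²−h²) = √(6²−0.9²) = 5.932. The result has 1 disconnected region.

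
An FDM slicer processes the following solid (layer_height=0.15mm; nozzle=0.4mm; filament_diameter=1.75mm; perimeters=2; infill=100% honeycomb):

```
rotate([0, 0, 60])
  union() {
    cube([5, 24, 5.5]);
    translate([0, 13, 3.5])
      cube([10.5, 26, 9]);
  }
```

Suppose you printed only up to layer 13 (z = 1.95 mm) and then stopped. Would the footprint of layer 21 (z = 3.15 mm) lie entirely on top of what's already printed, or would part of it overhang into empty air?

Compare the two slices. At z = 1.95: the 5×24 cube contributes its full rectangle (area 120.00 mm²); the cube at (0, 13) does not reach this height (z outside [3.5, 12.5]); Taking the union: only the 5×24 cube is present, so the union is just that shape — area = 120.00 mm²; (whole slice rotated 60° about Z — lengths, areas and connectivity unchanged). At z = 3.15: the cube (footprint 5×24) is included at this height (area 120.00 mm²); the cube at (0, 13) is not intersected at this z (z outside [3.5, 12.5]); Taking the union: only the 5×24 cube is present, so the union is just that shape — area = 120.00 mm²; (whole slice rotated 60° about Z — lengths, areas and connectivity unchanged). Checking containment: the cross-section at z = 3.15 is a subset of the cross-section at z = 1.95.

entirely on top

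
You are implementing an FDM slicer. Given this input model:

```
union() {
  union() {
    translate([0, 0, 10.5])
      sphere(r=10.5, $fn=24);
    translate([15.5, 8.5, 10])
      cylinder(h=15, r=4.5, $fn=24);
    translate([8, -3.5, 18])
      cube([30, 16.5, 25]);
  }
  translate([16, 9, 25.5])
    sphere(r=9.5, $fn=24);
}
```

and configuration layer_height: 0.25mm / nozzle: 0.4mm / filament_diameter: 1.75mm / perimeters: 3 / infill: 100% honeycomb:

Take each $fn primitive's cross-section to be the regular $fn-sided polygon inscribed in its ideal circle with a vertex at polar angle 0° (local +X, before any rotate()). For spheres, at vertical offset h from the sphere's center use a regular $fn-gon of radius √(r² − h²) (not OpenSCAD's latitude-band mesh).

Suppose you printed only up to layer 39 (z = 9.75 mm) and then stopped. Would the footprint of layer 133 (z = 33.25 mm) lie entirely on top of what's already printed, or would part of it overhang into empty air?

part overhangs

Compare the two slices. At z = 9.75: the sphere: section is a regular 24-gon, circumradius = √(r²−h²) = √(10.5²−0.75²) = 10.473 (area = (24/2)·10.473²·sin(360°/24) = 340.67 mm²); the cylinder at (15.5, 8.5) is not intersected at this z (z outside [10, 25]); the cube at (8, -3.5) is absent (z outside [18, 43]); Combining (union): only the r=10.5 sphere is present, so the union is just that shape — area = 340.67 mm²; the sphere at (16, 9) is absent (|z−center|=15.750 > r=9.5); Merging all regions: only that combined region is present, so the union is just that shape — area = 340.67 mm². At z = 33.25: the sphere is not intersected at this z (|z−center|=22.750 > r=10.5); the cylinder at (15.5, 8.5) does not reach this height (z outside [10, 25]); the cube at (8, -3.5) is present — its section is the full 30×16.5 rectangle (area 495.00 mm²); Combining (union): only the 30×16.5 cube at (8, -3.5) is present, so the union is just that shape — area = 495.00 mm²; the sphere at (16, 9): section is a regular 24-gon, circumradius = √(r²−h²) = √(9.5²−7.75²) = 5.494 (area = (24/2)·5.494²·sin(360°/24) = 93.76 mm²); Combining (union): the regions partially overlap — summed areas 588.76 mm² minus the doubly-counted overlap 86.29 mm² gives 502.47 mm² — area = 502.47 mm². Checking containment: at z = 33.25 the cross-section extends beyond the z = 9.75 cross-section by about 483.72 mm².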